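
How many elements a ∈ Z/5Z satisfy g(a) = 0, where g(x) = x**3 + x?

3

Evaluate at each of the 5 elements of Z/5Z:
g(0) = 0 → root; g(1) = 2; g(2) = 0 → root; g(3) = 0 → root; g(4) = 3.
Roots: {0, 2, 3}.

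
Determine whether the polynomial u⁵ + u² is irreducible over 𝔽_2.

Write P(u) = u⁵ + u².
Check for roots in 𝔽_2: P(0) = 0 → root; P(1) = 0 → root.
P(0) = 0, so (u) divides P(u); P is reducible.

No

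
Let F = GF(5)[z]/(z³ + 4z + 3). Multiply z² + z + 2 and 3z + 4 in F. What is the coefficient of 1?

4

Multiply in GF(5)[z]: (z² + z + 2)·(3z + 4) = 3z³ + 2z² + 3.
Reduce using z³ ≡ z + 2 (mod z³ + 4z + 3).
Reduced: 2z² + 3z + 4.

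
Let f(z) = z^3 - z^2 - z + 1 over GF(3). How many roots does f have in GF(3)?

Evaluate at each of the 3 elements of GF(3):
f(0) = 1; f(1) = 0 → root; f(2) = 0 → root.
Roots: {1, 2}.

2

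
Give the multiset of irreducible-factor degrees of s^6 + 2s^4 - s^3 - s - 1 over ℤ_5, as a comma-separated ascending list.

1, 1, 1, 1, 2

Write g(s) = s^6 + 2s^4 - s^3 - s - 1.
Roots in ℤ_5: g(0) = 4; g(1) = 0 → root; g(2) = 0 → root; g(3) = 0 → root; g(4) = 4.
Linear factors from roots: (s - 1), (s - 2), (s + 2).
Complete factorization: g(s) = (s + 2)·(s - 2)·(s - 1)^2·(s^2 + 2s - 1).
Factor degrees with multiplicity: 1 + 1 + 1 + 1 + 2 = 6.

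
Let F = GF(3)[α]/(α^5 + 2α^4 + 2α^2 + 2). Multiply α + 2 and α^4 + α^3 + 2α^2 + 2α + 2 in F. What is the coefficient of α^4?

Multiply in GF(3)[α]: (α + 2)·(α^4 + α^3 + 2α^2 + 2α + 2) = α^5 + α^3 + 1.
Reduce using α^5 ≡ α^4 + α^2 + 1 (mod α^5 + 2α^4 + 2α^2 + 2).
Reduced: α^4 + α^3 + α^2 + 2.

1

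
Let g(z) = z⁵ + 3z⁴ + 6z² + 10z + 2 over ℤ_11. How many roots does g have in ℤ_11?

5

Evaluate at each of the 11 elements of ℤ_11:
g(0) = 2; g(1) = 0 → root; g(2) = 5; g(3) = 0 → root; g(4) = 5; g(5) = 10; g(6) = 7; g(7) = 0 → root; g(8) = 4; g(9) = 0 → root; g(10) = 0 → root.
Roots: {1, 3, 7, 9, 10}.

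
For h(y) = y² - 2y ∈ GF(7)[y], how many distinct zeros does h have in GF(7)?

2

Evaluate at each of the 7 elements of GF(7):
h(0) = 0 → root; h(1) = 6; h(2) = 0 → root; h(3) = 3; h(4) = 1; h(5) = 1; h(6) = 3.
Roots: {0, 2}.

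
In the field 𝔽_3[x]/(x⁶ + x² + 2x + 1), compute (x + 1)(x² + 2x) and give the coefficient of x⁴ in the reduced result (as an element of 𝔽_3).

0

Multiply in 𝔽_3[x]: (x + 1)·(x² + 2x) = x³ + 2x.
Reduced: x³ + 2x.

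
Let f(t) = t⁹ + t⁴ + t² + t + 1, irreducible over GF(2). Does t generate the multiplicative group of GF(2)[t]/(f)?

No

|GF(2^9)^×| = 2^9 − 1 = 511. Prime factorization: 511 = 7·73.
f is primitive ⇔ t has order 511 in GF(2)[t]/(f), i.e. t^(511/q) ≠ 1 for each prime q | 511.
t^(73) mod f = 1
t^(7) mod f = t⁷.
Since t^(73) = 1, the order of t divides 73 < 511; not primitive.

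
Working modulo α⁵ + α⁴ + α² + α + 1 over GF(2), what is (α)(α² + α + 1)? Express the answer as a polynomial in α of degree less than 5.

α^3 + α^2 + α

Multiply in GF(2)[α]: (α)·(α² + α + 1) = α³ + α² + α.
Reduced: α³ + α² + α.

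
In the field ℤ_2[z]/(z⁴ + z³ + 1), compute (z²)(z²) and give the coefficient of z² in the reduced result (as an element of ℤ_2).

0

Multiply in ℤ_2[z]: (z²)·(z²) = z⁴.
Reduce using z⁴ ≡ z³ + 1 (mod z⁴ + z³ + 1).
Reduced: z³ + 1.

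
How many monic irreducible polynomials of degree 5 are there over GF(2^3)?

x^(8^5) − x is the product of all monic irreducibles of degree dividing 5; Möbius inversion gives N = (1/5) Σ μ(5/d)·8^d.
Divisors of 5: 1, 5; μ(5/d) for each: -1, 1.
Σ = − 8^1 + 8^5 = 32760.
N = 32760/5 = 6552.

6552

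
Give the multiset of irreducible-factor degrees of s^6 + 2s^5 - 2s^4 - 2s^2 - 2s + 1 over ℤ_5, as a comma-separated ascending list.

Write f(s) = s^6 + 2s^5 - 2s^4 - 2s^2 - 2s + 1.
Roots in ℤ_5: f(0) = 1; f(1) = 3; f(2) = 0 → root; f(3) = 0 → root; f(4) = 3.
Linear factors from roots: (s - 2), (s + 2).
Complete factorization: f(s) = (s + 2)·(s - 2)·(s^2 - 2s - 2)·(s^2 - s + 2).
Factor degrees with multiplicity: 1 + 1 + 2 + 2 = 6.

1, 1, 2, 2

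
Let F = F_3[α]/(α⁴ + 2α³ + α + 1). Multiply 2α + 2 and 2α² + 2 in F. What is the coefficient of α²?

Multiply in F_3[α]: (2α + 2)·(2α² + 2) = α³ + α² + α + 1.
Reduced: α³ + α² + α + 1.

1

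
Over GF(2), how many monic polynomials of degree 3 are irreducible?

2

x^(2^3) − x is the product of all monic irreducibles of degree dividing 3; Möbius inversion gives N = (1/3) Σ μ(3/d)·2^d.
Divisors of 3: 1, 3; μ(3/d) for each: -1, 1.
Σ = − 2^1 + 2^3 = 6.
N = 6/3 = 2.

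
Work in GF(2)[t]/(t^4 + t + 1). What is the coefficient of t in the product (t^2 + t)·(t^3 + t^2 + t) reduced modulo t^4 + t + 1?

1

Multiply in GF(2)[t]: (t^2 + t)·(t^3 + t^2 + t) = t^5 + t^2.
Reduce using t^4 ≡ t + 1 (mod t^4 + t + 1).
Reduced: t.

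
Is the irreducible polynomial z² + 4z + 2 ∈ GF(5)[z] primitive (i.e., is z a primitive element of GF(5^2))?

Write f(z) = z² + 4z + 2.
|GF(5^2)^×| = 5^2 − 1 = 24. Prime factorization: 24 = 2^3·3.
f is primitive ⇔ z has order 24 in GF(5)[z]/(f), i.e. z^(24/q) ≠ 1 for each prime q | 24.
z^(12) mod f = 4.
z^(8) mod f = 2z + 1.
None equal 1, so z has full order 24; f is primitive.

Yes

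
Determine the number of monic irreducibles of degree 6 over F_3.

By the necklace-counting formula, N_3(6) = (1/6) Σ_{d|6} μ(6/d)·3^d.
Divisors of 6: 1, 2, 3, 6; μ(6/d) for each: 1, -1, -1, 1.
Σ = 3^1 − 3^2 − 3^3 + 3^6 = 696.
N = 696/6 = 116.

116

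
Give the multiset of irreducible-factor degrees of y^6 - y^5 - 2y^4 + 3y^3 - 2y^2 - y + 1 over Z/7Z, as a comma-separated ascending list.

1, 1, 2, 2

Write h(y) = y^6 - y^5 - 2y^4 + 3y^3 - 2y^2 - y + 1.
Linear factors from roots: (y - 3), (y + 2).
Complete factorization: h(y) = (y + 2)·(y - 3)·(y^2 + y - 1)·(y^2 - y - 1).
Factor degrees with multiplicity: 1 + 1 + 2 + 2 = 6.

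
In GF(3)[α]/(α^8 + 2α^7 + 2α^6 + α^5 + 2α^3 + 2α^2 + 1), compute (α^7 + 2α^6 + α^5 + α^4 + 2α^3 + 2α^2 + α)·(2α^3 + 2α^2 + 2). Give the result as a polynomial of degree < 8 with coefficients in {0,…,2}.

Multiply in GF(3)[α]: (α^7 + 2α^6 + α^5 + α^4 + 2α^3 + 2α^2 + α)·(2α^3 + 2α^2 + 2) = 2α^10 + α^6 + α^5 + 2α^4 + α^2 + 2α.
Reduce using α^8 ≡ α^7 + α^6 + 2α^5 + α^3 + α^2 + 2 (mod α^8 + 2α^7 + 2α^6 + α^5 + 2α^3 + 2α^2 + 1).
Reduced: α^7 + 2α^5 + 2.

α^7 + 2α^5 + 2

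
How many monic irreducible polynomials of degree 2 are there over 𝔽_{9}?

x^(9^2) − x is the product of all monic irreducibles of degree dividing 2; Möbius inversion gives N = (1/2) Σ μ(2/d)·9^d.
Divisors of 2: 1, 2; μ(2/d) for each: -1, 1.
Σ = − 9^1 + 9^2 = 72.
N = 72/2 = 36.

36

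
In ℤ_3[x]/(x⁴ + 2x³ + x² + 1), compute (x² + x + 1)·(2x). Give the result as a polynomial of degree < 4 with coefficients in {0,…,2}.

Multiply in ℤ_3[x]: (x² + x + 1)·(2x) = 2x³ + 2x² + 2x.
Reduced: 2x³ + 2x² + 2x.

2x^3 + 2x^2 + 2x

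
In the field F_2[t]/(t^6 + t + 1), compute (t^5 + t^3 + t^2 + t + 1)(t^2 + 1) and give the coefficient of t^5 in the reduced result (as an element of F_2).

0

Multiply in F_2[t]: (t^5 + t^3 + t^2 + t + 1)·(t^2 + 1) = t^7 + t^4 + t + 1.
Reduce using t^6 ≡ t + 1 (mod t^6 + t + 1).
Reduced: t^4 + t^2 + 1.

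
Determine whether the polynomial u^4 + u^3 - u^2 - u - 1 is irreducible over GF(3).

Yes

Write g(u) = u^4 + u^3 - u^2 - u - 1.
Check for roots in GF(3): g(0) = 2; g(1) = 2; g(2) = 2.
No roots, so no linear factors.
Monic irreducibles of degree 2 over GF(3): u^2 + 1, u^2 + u - 1, u^2 - u - 1.
None of them divide g (all give nonzero remainder).
No irreducible factor of degree ≤ 2 exists, so g is irreducible over GF(3).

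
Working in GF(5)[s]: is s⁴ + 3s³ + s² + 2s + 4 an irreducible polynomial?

Write m(s) = s⁴ + 3s³ + s² + 2s + 4.
Check for roots in GF(5): m(0) = 4; m(1) = 1; m(2) = 2; m(3) = 1; m(4) = 1.
No roots, so no linear factors.
Degree-2 irreducible divisors: test the 10 monic irreducibles of degree 2 over GF(5).
None of them divide m (all give nonzero remainder).
No irreducible factor of degree ≤ 2 exists, so m is irreducible over GF(5).

Yes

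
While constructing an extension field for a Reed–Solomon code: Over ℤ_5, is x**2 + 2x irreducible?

Write f(x) = x**2 + 2x.
Check for roots in ℤ_5: f(0) = 0 → root; f(1) = 3; f(2) = 3; f(3) = 0 → root; f(4) = 4.
f(0) = 0, so (x) divides f(x); f is reducible.

No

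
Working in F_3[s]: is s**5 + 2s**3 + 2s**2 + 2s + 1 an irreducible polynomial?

Write m(s) = s**5 + 2s**3 + 2s**2 + 2s + 1.
Check for roots in F_3: m(0) = 1; m(1) = 2; m(2) = 1.
No roots, so no linear factors.
Monic irreducibles of degree 2 over GF(3): s**2 + 1, s**2 + s + 2, s**2 + 2s + 2.
None of them divide m (all give nonzero remainder).
No irreducible factor of degree ≤ 2 exists, so m is irreducible over GF(3).

Yes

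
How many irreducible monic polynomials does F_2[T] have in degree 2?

1

By the necklace-counting formula, N_2(2) = (1/2) Σ_{d|2} μ(2/d)·2^d.
Divisors of 2: 1, 2; μ(2/d) for each: -1, 1.
Σ = − 2^1 + 2^2 = 2.
N = 2/2 = 1.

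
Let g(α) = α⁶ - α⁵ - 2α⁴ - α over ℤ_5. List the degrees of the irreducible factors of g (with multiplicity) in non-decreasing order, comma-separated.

1, 2, 3

Roots in ℤ_5: g(0) = 0 → root; g(1) = 2; g(2) = 3; g(3) = 1; g(4) = 1.
Linear factors from roots: (α).
Complete factorization: g(α) = (α)·(α² - 2)·(α³ - α² - 2).
Factor degrees with multiplicity: 1 + 2 + 3 = 6.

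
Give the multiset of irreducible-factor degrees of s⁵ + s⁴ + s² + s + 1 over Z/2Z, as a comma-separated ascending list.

Write f(s) = s⁵ + s⁴ + s² + s + 1.
Roots in Z/2Z: f(0) = 1; f(1) = 1.
Complete factorization: f(s) = (s⁵ + s⁴ + s² + s + 1).
Factor degrees with multiplicity: 5 = 5.

5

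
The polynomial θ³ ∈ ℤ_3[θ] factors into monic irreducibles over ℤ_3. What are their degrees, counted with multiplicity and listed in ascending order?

1, 1, 1

Write h(θ) = θ³.
Roots in ℤ_3: h(0) = 0 → root; h(1) = 1; h(2) = 2.
Linear factors from roots: (θ).
Complete factorization: h(θ) = (θ)^3.
Factor degrees with multiplicity: 1 + 1 + 1 = 3.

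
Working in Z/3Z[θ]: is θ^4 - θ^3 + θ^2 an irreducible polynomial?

Write g(θ) = θ^4 - θ^3 + θ^2.
Check for roots in Z/3Z: g(0) = 0 → root; g(1) = 1; g(2) = 0 → root.
g(0) = 0, so (θ) divides g(θ); g is reducible.

No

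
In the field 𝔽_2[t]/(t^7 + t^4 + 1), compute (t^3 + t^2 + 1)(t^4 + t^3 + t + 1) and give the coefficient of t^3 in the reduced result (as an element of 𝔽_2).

Multiply in 𝔽_2[t]: (t^3 + t^2 + 1)·(t^4 + t^3 + t + 1) = t^7 + t^5 + t^3 + t^2 + t + 1.
Reduce using t^7 ≡ t^4 + 1 (mod t^7 + t^4 + 1).
Reduced: t^5 + t^4 + t^3 + t^2 + t.

1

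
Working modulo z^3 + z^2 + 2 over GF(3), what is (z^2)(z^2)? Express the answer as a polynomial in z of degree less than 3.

z^2 + z + 2

Multiply in GF(3)[z]: (z^2)·(z^2) = z^4.
Reduce using z^3 ≡ 2z^2 + 1 (mod z^3 + z^2 + 2).
Reduced: z^2 + z + 2.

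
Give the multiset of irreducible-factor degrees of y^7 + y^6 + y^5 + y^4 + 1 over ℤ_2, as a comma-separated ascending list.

Write h(y) = y^7 + y^6 + y^5 + y^4 + 1.
Roots in ℤ_2: h(0) = 1; h(1) = 1.
Complete factorization: h(y) = (y^7 + y^6 + y^5 + y^4 + 1).
Factor degrees with multiplicity: 7 = 7.

7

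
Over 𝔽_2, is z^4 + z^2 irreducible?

Write P(z) = z^4 + z^2.
Check for roots in 𝔽_2: P(0) = 0 → root; P(1) = 0 → root.
P(0) = 0, so (z) divides P(z); P is reducible.

No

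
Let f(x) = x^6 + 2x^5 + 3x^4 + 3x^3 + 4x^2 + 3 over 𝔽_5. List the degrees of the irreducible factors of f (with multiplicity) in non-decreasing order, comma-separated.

Roots in 𝔽_5: f(0) = 3; f(1) = 1; f(2) = 4; f(3) = 3; f(4) = 1.
Complete factorization: f(x) = (x^6 + 2x^5 + 3x^4 + 3x^3 + 4x^2 + 3).
Factor degrees with multiplicity: 6 = 6.

6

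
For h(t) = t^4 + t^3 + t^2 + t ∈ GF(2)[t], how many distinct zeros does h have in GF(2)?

2

Evaluate at each of the 2 elements of GF(2):
h(0) = 0 → root; h(1) = 0 → root.
Roots: {0, 1}.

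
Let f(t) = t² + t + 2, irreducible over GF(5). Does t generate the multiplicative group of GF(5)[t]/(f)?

|GF(5^2)^×| = 5^2 − 1 = 24. Prime factorization: 24 = 2^3·3.
f is primitive ⇔ t has order 24 in GF(5)[t]/(f), i.e. t^(24/q) ≠ 1 for each prime q | 24.
t^(12) mod f = 4.
t^(8) mod f = 3t + 1.
None equal 1, so t has full order 24; f is primitive.

Yes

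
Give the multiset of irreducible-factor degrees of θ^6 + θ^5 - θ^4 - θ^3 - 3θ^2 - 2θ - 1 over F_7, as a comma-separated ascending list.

2, 4

Write h(θ) = θ^6 + θ^5 - θ^4 - θ^3 - 3θ^2 - 2θ - 1.
Complete factorization: h(θ) = (θ^2 + 1)·(θ^4 + θ^3 - 2θ^2 - 2θ - 1).
Factor degrees with multiplicity: 2 + 4 = 6.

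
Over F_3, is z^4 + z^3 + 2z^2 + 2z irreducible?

No

Write f(z) = z^4 + z^3 + 2z^2 + 2z.
Check for roots in F_3: f(0) = 0 → root; f(1) = 0 → root; f(2) = 0 → root.
f(0) = 0, so (z) divides f(z); f is reducible.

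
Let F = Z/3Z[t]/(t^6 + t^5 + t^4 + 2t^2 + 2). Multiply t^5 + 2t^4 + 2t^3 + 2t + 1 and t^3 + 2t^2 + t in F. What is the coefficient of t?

Multiply in Z/3Z[t]: (t^5 + 2t^4 + 2t^3 + 2t + 1)·(t^3 + 2t^2 + t) = t^8 + t^7 + t^6 + t^4 + 2t^3 + t^2 + t.
Reduce using t^6 ≡ 2t^5 + 2t^4 + t^2 + 1 (mod t^6 + t^5 + t^4 + 2t^2 + 2).
Reduced: 2t^4 + 2t^3 + 2t^2 + t.

1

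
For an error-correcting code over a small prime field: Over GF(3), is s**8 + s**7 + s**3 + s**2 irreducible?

No

Write h(s) = s**8 + s**7 + s**3 + s**2.
Check for roots in GF(3): h(0) = 0 → root; h(1) = 1; h(2) = 0 → root.
h(0) = 0, so (s) divides h(s); h is reducible.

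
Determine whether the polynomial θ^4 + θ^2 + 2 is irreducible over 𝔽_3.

Yes

Write g(θ) = θ^4 + θ^2 + 2.
Check for roots in 𝔽_3: g(0) = 2; g(1) = 1; g(2) = 1.
No roots, so no linear factors.
Monic irreducibles of degree 2 over GF(3): θ^2 + 1, θ^2 + θ + 2, θ^2 + 2θ + 2.
None of them divide g (all give nonzero remainder).
No irreducible factor of degree ≤ 2 exists, so g is irreducible over GF(3).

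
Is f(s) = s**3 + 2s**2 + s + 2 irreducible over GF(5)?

Check for roots in GF(5): f(0) = 2; f(1) = 1; f(2) = 0 → root; f(3) = 0 → root; f(4) = 2.
f(2) = 0, so (s − 2) divides f(s); f is reducible.

No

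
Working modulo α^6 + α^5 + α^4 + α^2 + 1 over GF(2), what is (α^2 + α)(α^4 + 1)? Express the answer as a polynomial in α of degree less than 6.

Multiply in GF(2)[α]: (α^2 + α)·(α^4 + 1) = α^6 + α^5 + α^2 + α.
Reduce using α^6 ≡ α^5 + α^4 + α^2 + 1 (mod α^6 + α^5 + α^4 + α^2 + 1).
Reduced: α^4 + α + 1.

α^4 + α + 1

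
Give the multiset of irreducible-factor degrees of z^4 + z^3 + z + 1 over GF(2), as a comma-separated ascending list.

Write h(z) = z^4 + z^3 + z + 1.
Roots in GF(2): h(0) = 1; h(1) = 0 → root.
Linear factors from roots: (z + 1).
Complete factorization: h(z) = (z + 1)^2·(z^2 + z + 1).
Factor degrees with multiplicity: 1 + 1 + 2 = 4.

1, 1, 2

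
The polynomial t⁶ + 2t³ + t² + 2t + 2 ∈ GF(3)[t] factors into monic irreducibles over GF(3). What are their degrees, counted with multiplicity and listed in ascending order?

Write h(t) = t⁶ + 2t³ + t² + 2t + 2.
Roots in GF(3): h(0) = 2; h(1) = 2; h(2) = 0 → root.
Linear factors from roots: (t + 1).
Complete factorization: h(t) = (t + 1)^2·(t² + 1)·(t² + t + 2).
Factor degrees with multiplicity: 1 + 1 + 2 + 2 = 6.

1, 1, 2, 2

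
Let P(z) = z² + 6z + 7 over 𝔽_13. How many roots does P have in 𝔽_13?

Evaluate at each of the 13 elements of 𝔽_13:
P(0) = 7; P(1) = 1; P(2) = 10; P(3) = 8; P(4) = 8; P(5) = 10; P(6) = 1; P(7) = 7; P(8) = 2; P(9) = 12; P(10) = 11; P(11) = 12; P(12) = 2.
No element is a root.

0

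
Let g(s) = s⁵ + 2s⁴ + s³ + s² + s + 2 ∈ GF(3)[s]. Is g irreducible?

Check for roots in GF(3): g(0) = 2; g(1) = 2; g(2) = 2.
No roots, so no linear factors.
Monic irreducibles of degree 2 over GF(3): s² + 1, s² + s + 2, s² + 2s + 2.
None of them divide g (all give nonzero remainder).
No irreducible factor of degree ≤ 2 exists, so g is irreducible over GF(3).

Yes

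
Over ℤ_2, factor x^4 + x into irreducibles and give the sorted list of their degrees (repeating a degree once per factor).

Write g(x) = x^4 + x.
Roots in ℤ_2: g(0) = 0 → root; g(1) = 0 → root.
Linear factors from roots: (x), (x + 1).
Complete factorization: g(x) = (x)·(x + 1)·(x^2 + x + 1).
Factor degrees with multiplicity: 1 + 1 + 2 = 4.

1, 1, 2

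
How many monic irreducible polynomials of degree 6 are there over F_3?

116

x^(3^6) − x is the product of all monic irreducibles of degree dividing 6; Möbius inversion gives N = (1/6) Σ μ(6/d)·3^d.
Divisors of 6: 1, 2, 3, 6; μ(6/d) for each: 1, -1, -1, 1.
Σ = 3^1 − 3^2 − 3^3 + 3^6 = 696.
N = 696/6 = 116.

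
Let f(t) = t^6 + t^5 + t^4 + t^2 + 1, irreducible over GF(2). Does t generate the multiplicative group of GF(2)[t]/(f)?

No

|GF(2^6)^×| = 2^6 − 1 = 63. Prime factorization: 63 = 3^2·7.
f is primitive ⇔ t has order 63 in GF(2)[t]/(f), i.e. t^(63/q) ≠ 1 for each prime q | 63.
t^(21) mod f = 1
t^(9) mod f = t^3 + 1.
Since t^(21) = 1, the order of t divides 21 < 63; not primitive.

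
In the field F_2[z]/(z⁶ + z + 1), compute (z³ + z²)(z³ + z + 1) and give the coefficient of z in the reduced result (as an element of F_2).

Multiply in F_2[z]: (z³ + z²)·(z³ + z + 1) = z⁶ + z⁵ + z⁴ + z².
Reduce using z⁶ ≡ z + 1 (mod z⁶ + z + 1).
Reduced: z⁵ + z⁴ + z² + z + 1.

1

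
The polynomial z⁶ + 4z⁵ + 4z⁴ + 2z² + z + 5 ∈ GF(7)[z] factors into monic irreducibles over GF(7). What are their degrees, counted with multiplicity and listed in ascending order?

Write h(z) = z⁶ + 4z⁵ + 4z⁴ + 2z² + z + 5.
Linear factors from roots: (z + 4), (z + 1).
Complete factorization: h(z) = (z + 1)·(z + 4)·(z² + 2z + 3)·(z² + 4z + 1).
Factor degrees with multiplicity: 1 + 1 + 2 + 2 = 6.

1, 1, 2, 2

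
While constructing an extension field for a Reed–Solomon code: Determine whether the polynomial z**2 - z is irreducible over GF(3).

No

Write f(z) = z**2 - z.
Check for roots in GF(3): f(0) = 0 → root; f(1) = 0 → root; f(2) = 2.
f(0) = 0, so (z) divides f(z); f is reducible.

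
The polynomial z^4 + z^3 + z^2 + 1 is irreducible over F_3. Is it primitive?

Write f(z) = z^4 + z^3 + z^2 + 1.
|GF(3^4)^×| = 3^4 − 1 = 80. Prime factorization: 80 = 2^4·5.
f is primitive ⇔ z has order 80 in GF(3)[z]/(f), i.e. z^(80/q) ≠ 1 for each prime q | 80.
z^(40) mod f = 1
z^(16) mod f = 2z^3 + z^2 + z.
Since z^(40) = 1, the order of z divides 40 < 80; not primitive.

No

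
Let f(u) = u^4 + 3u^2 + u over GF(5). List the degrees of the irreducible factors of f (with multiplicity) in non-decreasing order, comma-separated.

Roots in GF(5): f(0) = 0 → root; f(1) = 0 → root; f(2) = 0 → root; f(3) = 1; f(4) = 3.
Linear factors from roots: (u), (u + 4), (u + 3).
Complete factorization: f(u) = (u)·(u + 4)·(u + 3)^2.
Factor degrees with multiplicity: 1 + 1 + 1 + 1 = 4.

1, 1, 1, 1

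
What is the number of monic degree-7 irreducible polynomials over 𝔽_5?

x^(5^7) − x is the product of all monic irreducibles of degree dividing 7; Möbius inversion gives N = (1/7) Σ μ(7/d)·5^d.
Divisors of 7: 1, 7; μ(7/d) for each: -1, 1.
Σ = − 5^1 + 5^7 = 78120.
N = 78120/7 = 11160.

11160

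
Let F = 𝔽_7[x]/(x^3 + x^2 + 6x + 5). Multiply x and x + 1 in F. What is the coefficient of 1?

0

Multiply in 𝔽_7[x]: (x)·(x + 1) = x^2 + x.
Reduced: x^2 + x.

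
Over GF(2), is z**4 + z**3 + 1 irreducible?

Yes

Write h(z) = z**4 + z**3 + 1.
Check for roots in GF(2): h(0) = 1; h(1) = 1.
No roots, so no linear factors.
Monic irreducibles of degree 2 over GF(2): z**2 + z + 1.
None of them divide h (all give nonzero remainder).
No irreducible factor of degree ≤ 2 exists, so h is irreducible over GF(2).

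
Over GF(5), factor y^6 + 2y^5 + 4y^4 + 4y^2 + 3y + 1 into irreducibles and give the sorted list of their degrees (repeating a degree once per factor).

Write g(y) = y^6 + 2y^5 + 4y^4 + 4y^2 + 3y + 1.
Roots in GF(5): g(0) = 1; g(1) = 0 → root; g(2) = 0 → root; g(3) = 0 → root; g(4) = 0 → root.
Linear factors from roots: (y + 4), (y + 3), (y + 2), (y + 1).
Complete factorization: g(y) = (y + 1)·(y + 2)·(y + 3)·(y + 4)·(y^2 + 2y + 4).
Factor degrees with multiplicity: 1 + 1 + 1 + 1 + 2 = 6.

1, 1, 1, 1, 2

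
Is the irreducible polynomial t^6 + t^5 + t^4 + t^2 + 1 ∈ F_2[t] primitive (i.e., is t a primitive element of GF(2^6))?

No

Write f(t) = t^6 + t^5 + t^4 + t^2 + 1.
|GF(2^6)^×| = 2^6 − 1 = 63. Prime factorization: 63 = 3^2·7.
f is primitive ⇔ t has order 63 in GF(2)[t]/(f), i.e. t^(63/q) ≠ 1 for each prime q | 63.
t^(21) mod f = 1
t^(9) mod f = t^3 + 1.
Since t^(21) = 1, the order of t divides 21 < 63; not primitive.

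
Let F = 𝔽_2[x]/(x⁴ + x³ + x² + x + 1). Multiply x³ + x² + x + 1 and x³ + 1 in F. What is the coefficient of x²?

Multiply in 𝔽_2[x]: (x³ + x² + x + 1)·(x³ + 1) = x⁶ + x⁵ + x⁴ + x² + x + 1.
Reduce using x⁴ ≡ x³ + x² + x + 1 (mod x⁴ + x³ + x² + x + 1).
Reduced: x³ + x + 1.

0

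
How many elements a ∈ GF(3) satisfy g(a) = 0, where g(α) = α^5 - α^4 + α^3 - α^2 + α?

1

Evaluate at each of the 3 elements of GF(3):
g(0) = 0 → root; g(1) = 1; g(2) = 1.
Roots: {0}.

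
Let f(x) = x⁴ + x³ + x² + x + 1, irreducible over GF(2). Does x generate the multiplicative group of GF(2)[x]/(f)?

|GF(2^4)^×| = 2^4 − 1 = 15. Prime factorization: 15 = 3·5.
f is primitive ⇔ x has order 15 in GF(2)[x]/(f), i.e. x^(15/q) ≠ 1 for each prime q | 15.
x^(5) mod f = 1
x^(3) mod f = x³.
Since x^(5) = 1, the order of x divides 5 < 15; not primitive.

No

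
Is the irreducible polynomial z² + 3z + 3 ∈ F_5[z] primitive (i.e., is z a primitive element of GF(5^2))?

Yes

Write f(z) = z² + 3z + 3.
|GF(5^2)^×| = 5^2 − 1 = 24. Prime factorization: 24 = 2^3·3.
f is primitive ⇔ z has order 24 in GF(5)[z]/(f), i.e. z^(24/q) ≠ 1 for each prime q | 24.
z^(12) mod f = 4.
z^(8) mod f = z + 1.
None equal 1, so z has full order 24; f is primitive.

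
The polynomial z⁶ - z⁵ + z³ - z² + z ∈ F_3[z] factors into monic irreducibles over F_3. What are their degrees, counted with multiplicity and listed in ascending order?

1, 2, 3

Write h(z) = z⁶ - z⁵ + z³ - z² + z.
Roots in F_3: h(0) = 0 → root; h(1) = 1; h(2) = 2.
Linear factors from roots: (z).
Complete factorization: h(z) = (z)·(z² + z - 1)·(z³ + z² - 1).
Factor degrees with multiplicity: 1 + 2 + 3 = 6.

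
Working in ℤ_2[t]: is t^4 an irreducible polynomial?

No

Write P(t) = t^4.
Check for roots in ℤ_2: P(0) = 0 → root; P(1) = 1.
P(0) = 0, so (t) divides P(t); P is reducible.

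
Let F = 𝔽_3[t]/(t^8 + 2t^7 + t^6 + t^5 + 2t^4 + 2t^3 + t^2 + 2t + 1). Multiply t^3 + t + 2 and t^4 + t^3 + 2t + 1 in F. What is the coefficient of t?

2

Multiply in 𝔽_3[t]: (t^3 + t + 2)·(t^4 + t^3 + 2t + 1) = t^7 + t^6 + t^5 + 2t^4 + 2t^2 + 2t + 2.
Reduced: t^7 + t^6 + t^5 + 2t^4 + 2t^2 + 2t + 2.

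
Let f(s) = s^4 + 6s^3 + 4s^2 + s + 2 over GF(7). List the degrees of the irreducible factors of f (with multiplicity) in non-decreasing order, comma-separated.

1, 1, 1, 1

Linear factors from roots: (s + 6), (s + 5), (s + 1).
Complete factorization: f(s) = (s + 5)·(s + 6)·(s + 1)^2.
Factor degrees with multiplicity: 1 + 1 + 1 + 1 = 4.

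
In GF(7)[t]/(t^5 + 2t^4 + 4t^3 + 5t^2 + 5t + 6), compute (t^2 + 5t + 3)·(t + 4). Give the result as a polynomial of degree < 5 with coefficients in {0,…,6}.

Multiply in GF(7)[t]: (t^2 + 5t + 3)·(t + 4) = t^3 + 2t^2 + 2t + 5.
Reduced: t^3 + 2t^2 + 2t + 5.

t^3 + 2t^2 + 2t + 5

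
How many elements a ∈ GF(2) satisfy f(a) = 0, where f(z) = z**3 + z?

Evaluate at each of the 2 elements of GF(2):
f(0) = 0 → root; f(1) = 0 → root.
Roots: {0, 1}.

2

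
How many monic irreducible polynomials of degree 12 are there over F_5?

The number of monic irreducibles of degree 12 over GF(5) is (1/12)·Σ_{d∣12} μ(12/d) 5^d.
Divisors of 12: 1, 2, 3, 4, 6, 12; μ(12/d) for each: 0, 1, 0, -1, -1, 1.
Σ = 5^2 − 5^4 − 5^6 + 5^12 = 244124400.
N = 244124400/12 = 20343700.

20343700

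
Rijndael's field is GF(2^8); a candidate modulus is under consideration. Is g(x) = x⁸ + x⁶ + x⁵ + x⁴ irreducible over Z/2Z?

No

Check for roots in Z/2Z: g(0) = 0 → root; g(1) = 0 → root.
g(0) = 0, so (x) divides g(x); g is reducible.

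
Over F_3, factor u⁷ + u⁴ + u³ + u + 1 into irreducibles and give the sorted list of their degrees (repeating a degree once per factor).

3, 4

Write h(u) = u⁷ + u⁴ + u³ + u + 1.
Roots in F_3: h(0) = 1; h(1) = 2; h(2) = 2.
Complete factorization: h(u) = (u³ + 2u² + 1)·(u⁴ + u³ + u² + u + 1).
Factor degrees with multiplicity: 3 + 4 = 7.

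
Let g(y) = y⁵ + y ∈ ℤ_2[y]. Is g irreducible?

No

Check for roots in ℤ_2: g(0) = 0 → root; g(1) = 0 → root.
g(0) = 0, so (y) divides g(y); g is reducible.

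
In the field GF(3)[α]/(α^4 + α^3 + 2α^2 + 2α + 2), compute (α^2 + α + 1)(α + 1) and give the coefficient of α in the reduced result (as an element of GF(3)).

Multiply in GF(3)[α]: (α^2 + α + 1)·(α + 1) = α^3 + 2α^2 + 2α + 1.
Reduced: α^3 + 2α^2 + 2α + 1.

2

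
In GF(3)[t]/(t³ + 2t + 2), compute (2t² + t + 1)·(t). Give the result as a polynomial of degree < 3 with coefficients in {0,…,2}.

Multiply in GF(3)[t]: (2t² + t + 1)·(t) = 2t³ + t² + t.
Reduce using t³ ≡ t + 1 (mod t³ + 2t + 2).
Reduced: t² + 2.

t^2 + 2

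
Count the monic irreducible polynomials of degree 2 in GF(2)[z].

1

By the necklace-counting formula, N_2(2) = (1/2) Σ_{d|2} μ(2/d)·2^d.
Divisors of 2: 1, 2; μ(2/d) for each: -1, 1.
Σ = − 2^1 + 2^2 = 2.
N = 2/2 = 1.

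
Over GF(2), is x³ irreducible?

No

Write h(x) = x³.
Check for roots in GF(2): h(0) = 0 → root; h(1) = 1.
h(0) = 0, so (x) divides h(x); h is reducible.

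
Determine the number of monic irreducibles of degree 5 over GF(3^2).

x^(9^5) − x is the product of all monic irreducibles of degree dividing 5; Möbius inversion gives N = (1/5) Σ μ(5/d)·9^d.
Divisors of 5: 1, 5; μ(5/d) for each: -1, 1.
Σ = − 9^1 + 9^5 = 59040.
N = 59040/5 = 11808.

11808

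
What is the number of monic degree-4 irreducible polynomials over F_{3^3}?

x^(27^4) − x is the product of all monic irreducibles of degree dividing 4; Möbius inversion gives N = (1/4) Σ μ(4/d)·27^d.
Divisors of 4: 1, 2, 4; μ(4/d) for each: 0, -1, 1.
Σ = − 27^2 + 27^4 = 530712.
N = 530712/4 = 132678.

132678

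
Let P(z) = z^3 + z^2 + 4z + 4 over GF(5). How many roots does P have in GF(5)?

Evaluate at each of the 5 elements of GF(5):
P(0) = 4; P(1) = 0 → root; P(2) = 4; P(3) = 2; P(4) = 0 → root.
Roots: {1, 4}.

2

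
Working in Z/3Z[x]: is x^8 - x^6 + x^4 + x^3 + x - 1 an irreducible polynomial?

Yes

Write P(x) = x^8 - x^6 + x^4 + x^3 + x - 1.
Check for roots in Z/3Z: P(0) = 2; P(1) = 2; P(2) = 1.
No roots, so no linear factors.
Monic irreducibles of degree 2 over GF(3): x^2 + 1, x^2 + x - 1, x^2 - x - 1.
None of them divide P (all give nonzero remainder).
Degree-3 irreducible divisors: test the 8 monic irreducibles of degree 3 over GF(3).
None of them divide P (all give nonzero remainder).
Degree-4 irreducible divisors: test the 18 monic irreducibles of degree 4 over GF(3).
None of them divide P (all give nonzero remainder).
No irreducible factor of degree ≤ 4 exists, so P is irreducible over GF(3).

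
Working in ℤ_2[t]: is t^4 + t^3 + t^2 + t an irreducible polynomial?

Write P(t) = t^4 + t^3 + t^2 + t.
Check for roots in ℤ_2: P(0) = 0 → root; P(1) = 0 → root.
P(0) = 0, so (t) divides P(t); P is reducible.

No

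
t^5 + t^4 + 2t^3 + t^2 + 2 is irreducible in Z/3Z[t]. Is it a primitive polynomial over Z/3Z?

Write f(t) = t^5 + t^4 + 2t^3 + t^2 + 2.
|GF(3^5)^×| = 3^5 − 1 = 242. Prime factorization: 242 = 2·11^2.
f is primitive ⇔ t has order 242 in GF(3)[t]/(f), i.e. t^(242/q) ≠ 1 for each prime q | 242.
t^(121) mod f = 1
t^(22) mod f = 1
Since t^(121) = 1, the order of t divides 121 < 242; not primitive.

No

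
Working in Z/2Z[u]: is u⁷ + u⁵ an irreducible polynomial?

No

Write g(u) = u⁷ + u⁵.
Check for roots in Z/2Z: g(0) = 0 → root; g(1) = 0 → root.
g(0) = 0, so (u) divides g(u); g is reducible.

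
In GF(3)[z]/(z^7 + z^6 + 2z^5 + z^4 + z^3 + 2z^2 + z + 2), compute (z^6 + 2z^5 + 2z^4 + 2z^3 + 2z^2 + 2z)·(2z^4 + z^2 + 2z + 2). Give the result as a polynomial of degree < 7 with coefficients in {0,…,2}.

Multiply in GF(3)[z]: (z^6 + 2z^5 + 2z^4 + 2z^3 + 2z^2 + 2z)·(2z^4 + z^2 + 2z + 2) = 2z^10 + z^9 + 2z^8 + 2z^7 + 2z^5 + z^4 + z^3 + 2z^2 + z.
Reduce using z^7 ≡ 2z^6 + z^5 + 2z^4 + 2z^3 + z^2 + 2z + 1 (mod z^7 + z^6 + 2z^5 + z^4 + z^3 + 2z^2 + z + 2).
Reduced: z^6 + 2z^4 + 2z^2.

z^6 + 2z^4 + 2z^2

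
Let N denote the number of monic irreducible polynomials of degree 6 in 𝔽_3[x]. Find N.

116

x^(3^6) − x is the product of all monic irreducibles of degree dividing 6; Möbius inversion gives N = (1/6) Σ μ(6/d)·3^d.
Divisors of 6: 1, 2, 3, 6; μ(6/d) for each: 1, -1, -1, 1.
Σ = 3^1 − 3^2 − 3^3 + 3^6 = 696.
N = 696/6 = 116.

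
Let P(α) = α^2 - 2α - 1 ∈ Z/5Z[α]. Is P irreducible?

Yes

Check for roots in Z/5Z: P(0) = 4; P(1) = 3; P(2) = 4; P(3) = 2; P(4) = 2.
No roots. A degree-2 polynomial over a field with no linear factor is irreducible.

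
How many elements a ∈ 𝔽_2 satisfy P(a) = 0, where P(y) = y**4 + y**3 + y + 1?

1

Evaluate at each of the 2 elements of 𝔽_2:
P(0) = 1; P(1) = 0 → root.
Roots: {1}.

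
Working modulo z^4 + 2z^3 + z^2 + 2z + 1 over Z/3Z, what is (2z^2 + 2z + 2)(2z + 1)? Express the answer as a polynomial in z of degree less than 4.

Multiply in Z/3Z[z]: (2z^2 + 2z + 2)·(2z + 1) = z^3 + 2.
Reduced: z^3 + 2.

z^3 + 2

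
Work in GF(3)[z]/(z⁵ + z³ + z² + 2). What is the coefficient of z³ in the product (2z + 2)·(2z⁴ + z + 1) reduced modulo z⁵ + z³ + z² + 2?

Multiply in GF(3)[z]: (2z + 2)·(2z⁴ + z + 1) = z⁵ + z⁴ + 2z² + z + 2.
Reduce using z⁵ ≡ 2z³ + 2z² + 1 (mod z⁵ + z³ + z² + 2).
Reduced: z⁴ + 2z³ + z² + z.

2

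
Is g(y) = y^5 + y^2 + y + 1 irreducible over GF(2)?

Check for roots in GF(2): g(0) = 1; g(1) = 0 → root.
g(1) = 0, so (y − 1) divides g(y); g is reducible.

No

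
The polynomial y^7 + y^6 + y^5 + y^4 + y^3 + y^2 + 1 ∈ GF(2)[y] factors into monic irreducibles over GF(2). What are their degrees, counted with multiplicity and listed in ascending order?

Write g(y) = y^7 + y^6 + y^5 + y^4 + y^3 + y^2 + 1.
Roots in GF(2): g(0) = 1; g(1) = 1.
Complete factorization: g(y) = (y^7 + y^6 + y^5 + y^4 + y^3 + y^2 + 1).
Factor degrees with multiplicity: 7 = 7.

7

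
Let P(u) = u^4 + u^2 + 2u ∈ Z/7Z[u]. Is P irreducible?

Check for roots in Z/7Z: P(0) = 0 → root; P(1) = 4; P(2) = 3; P(3) = 5; P(4) = 0 → root; P(5) = 2; P(6) = 0 → root.
P(0) = 0, so (u) divides P(u); P is reducible.

No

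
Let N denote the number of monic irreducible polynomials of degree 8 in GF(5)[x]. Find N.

48750

By the necklace-counting formula, N_5(8) = (1/8) Σ_{d|8} μ(8/d)·5^d.
Divisors of 8: 1, 2, 4, 8; μ(8/d) for each: 0, 0, -1, 1.
Σ = − 5^4 + 5^8 = 390000.
N = 390000/8 = 48750.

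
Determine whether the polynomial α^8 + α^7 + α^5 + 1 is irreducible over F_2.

No

Write f(α) = α^8 + α^7 + α^5 + 1.
Check for roots in F_2: f(0) = 1; f(1) = 0 → root.
f(1) = 0, so (α − 1) divides f(α); f is reducible.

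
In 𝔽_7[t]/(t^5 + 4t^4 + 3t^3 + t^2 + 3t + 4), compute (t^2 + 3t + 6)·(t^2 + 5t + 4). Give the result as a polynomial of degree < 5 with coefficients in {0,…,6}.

Multiply in 𝔽_7[t]: (t^2 + 3t + 6)·(t^2 + 5t + 4) = t^4 + t^3 + 4t^2 + 3.
Reduced: t^4 + t^3 + 4t^2 + 3.

t^4 + t^3 + 4t^2 + 3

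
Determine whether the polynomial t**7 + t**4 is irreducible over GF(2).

No

Write g(t) = t**7 + t**4.
Check for roots in GF(2): g(0) = 0 → root; g(1) = 0 → root.
g(0) = 0, so (t) divides g(t); g is reducible.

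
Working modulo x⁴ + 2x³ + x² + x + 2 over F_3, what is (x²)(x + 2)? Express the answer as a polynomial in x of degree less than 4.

x^3 + 2x^2

Multiply in F_3[x]: (x²)·(x + 2) = x³ + 2x².
Reduced: x³ + 2x².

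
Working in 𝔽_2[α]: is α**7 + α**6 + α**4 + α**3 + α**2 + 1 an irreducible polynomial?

Write P(α) = α**7 + α**6 + α**4 + α**3 + α**2 + 1.
Check for roots in 𝔽_2: P(0) = 1; P(1) = 0 → root.
P(1) = 0, so (α − 1) divides P(α); P is reducible.

No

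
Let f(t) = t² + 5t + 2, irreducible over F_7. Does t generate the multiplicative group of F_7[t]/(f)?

No

|GF(7^2)^×| = 7^2 − 1 = 48. Prime factorization: 48 = 2^4·3.
f is primitive ⇔ t has order 48 in GF(7)[t]/(f), i.e. t^(48/q) ≠ 1 for each prime q | 48.
t^(24) mod f = 1
t^(16) mod f = 4.
Since t^(24) = 1, the order of t divides 24 < 48; not primitive.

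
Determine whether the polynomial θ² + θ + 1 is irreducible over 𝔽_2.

Write P(θ) = θ² + θ + 1.
Check for roots in 𝔽_2: P(0) = 1; P(1) = 1.
No roots. A degree-2 polynomial over a field with no linear factor is irreducible.

Yes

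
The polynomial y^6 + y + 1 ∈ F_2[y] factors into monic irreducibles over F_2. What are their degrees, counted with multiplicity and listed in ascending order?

Write h(y) = y^6 + y + 1.
Roots in F_2: h(0) = 1; h(1) = 1.
Complete factorization: h(y) = (y^6 + y + 1).
Factor degrees with multiplicity: 6 = 6.

6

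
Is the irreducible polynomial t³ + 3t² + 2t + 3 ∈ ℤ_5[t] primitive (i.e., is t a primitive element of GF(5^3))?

Yes

Write f(t) = t³ + 3t² + 2t + 3.
|GF(5^3)^×| = 5^3 − 1 = 124. Prime factorization: 124 = 2^2·31.
f is primitive ⇔ t has order 124 in GF(5)[t]/(f), i.e. t^(124/q) ≠ 1 for each prime q | 124.
t^(62) mod f = 4.
t^(4) mod f = 2t² + 3t + 4.
None equal 1, so t has full order 124; f is primitive.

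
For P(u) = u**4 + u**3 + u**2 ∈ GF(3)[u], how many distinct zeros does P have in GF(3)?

Evaluate at each of the 3 elements of GF(3):
P(0) = 0 → root; P(1) = 0 → root; P(2) = 1.
Roots: {0, 1}.

2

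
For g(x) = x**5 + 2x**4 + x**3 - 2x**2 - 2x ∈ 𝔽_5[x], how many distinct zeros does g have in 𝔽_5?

Evaluate at each of the 5 elements of 𝔽_5:
g(0) = 0 → root; g(1) = 0 → root; g(2) = 0 → root; g(3) = 3; g(4) = 0 → root.
Roots: {0, 1, 2, 4}.

4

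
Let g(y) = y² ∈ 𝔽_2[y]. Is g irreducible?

Check for roots in 𝔽_2: g(0) = 0 → root; g(1) = 1.
g(0) = 0, so (y) divides g(y); g is reducible.

No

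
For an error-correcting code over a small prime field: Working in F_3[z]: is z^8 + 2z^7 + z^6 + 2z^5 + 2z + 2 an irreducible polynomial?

Yes

Write f(z) = z^8 + 2z^7 + z^6 + 2z^5 + 2z + 2.
Check for roots in F_3: f(0) = 2; f(1) = 1; f(2) = 1.
No roots, so no linear factors.
Monic irreducibles of degree 2 over GF(3): z^2 + 1, z^2 + z + 2, z^2 + 2z + 2.
None of them divide f (all give nonzero remainder).
Degree-3 irreducible divisors: test the 8 monic irreducibles of degree 3 over GF(3).
None of them divide f (all give nonzero remainder).
Degree-4 irreducible divisors: test the 18 monic irreducibles of degree 4 over GF(3).
None of them divide f (all give nonzero remainder).
No irreducible factor of degree ≤ 4 exists, so f is irreducible over GF(3).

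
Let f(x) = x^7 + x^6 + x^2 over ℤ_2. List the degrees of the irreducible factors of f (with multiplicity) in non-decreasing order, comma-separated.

Roots in ℤ_2: f(0) = 0 → root; f(1) = 1.
Linear factors from roots: (x).
Complete factorization: f(x) = (x)^2·(x^2 + x + 1)·(x^3 + x + 1).
Factor degrees with multiplicity: 1 + 1 + 2 + 3 = 7.

1, 1, 2, 3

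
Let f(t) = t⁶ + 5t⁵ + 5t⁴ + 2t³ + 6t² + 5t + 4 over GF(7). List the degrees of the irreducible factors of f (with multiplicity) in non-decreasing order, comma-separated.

Linear factors from roots: (t + 6), (t + 2).
Complete factorization: f(t) = (t + 2)·(t + 6)·(t² + 5t + 2)·(t² + 6t + 6).
Factor degrees with multiplicity: 1 + 1 + 2 + 2 = 6.

1, 1, 2, 2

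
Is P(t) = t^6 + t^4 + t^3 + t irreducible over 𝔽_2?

No

Check for roots in 𝔽_2: P(0) = 0 → root; P(1) = 0 → root.
P(0) = 0, so (t) divides P(t); P is reducible.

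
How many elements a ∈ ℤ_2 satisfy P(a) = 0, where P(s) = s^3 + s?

Evaluate at each of the 2 elements of ℤ_2:
P(0) = 0 → root; P(1) = 0 → root.
Roots: {0, 1}.

2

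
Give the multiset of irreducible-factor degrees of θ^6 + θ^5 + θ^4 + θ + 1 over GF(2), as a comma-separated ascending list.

6

Write g(θ) = θ^6 + θ^5 + θ^4 + θ + 1.
Roots in GF(2): g(0) = 1; g(1) = 1.
Complete factorization: g(θ) = (θ^6 + θ^5 + θ^4 + θ + 1).
Factor degrees with multiplicity: 6 = 6.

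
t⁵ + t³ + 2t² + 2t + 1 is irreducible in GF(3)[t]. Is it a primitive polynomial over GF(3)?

Yes

Write f(t) = t⁵ + t³ + 2t² + 2t + 1.
|GF(3^5)^×| = 3^5 − 1 = 242. Prime factorization: 242 = 2·11^2.
f is primitive ⇔ t has order 242 in GF(3)[t]/(f), i.e. t^(242/q) ≠ 1 for each prime q | 242.
t^(121) mod f = 2.
t^(22) mod f = t + 1.
None equal 1, so t has full order 242; f is primitive.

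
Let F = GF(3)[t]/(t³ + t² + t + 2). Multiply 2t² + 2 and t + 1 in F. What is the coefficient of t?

0

Multiply in GF(3)[t]: (2t² + 2)·(t + 1) = 2t³ + 2t² + 2t + 2.
Reduce using t³ ≡ 2t² + 2t + 1 (mod t³ + t² + t + 2).
Reduced: 1.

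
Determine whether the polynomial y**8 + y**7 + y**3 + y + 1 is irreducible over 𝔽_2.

Write m(y) = y**8 + y**7 + y**3 + y + 1.
Check for roots in 𝔽_2: m(0) = 1; m(1) = 1.
No roots, so no linear factors.
Monic irreducibles of degree 2 over GF(2): y**2 + y + 1.
None of them divide m (all give nonzero remainder).
Monic irreducibles of degree 3 over GF(2): y**3 + y + 1, y**3 + y**2 + 1.
None of them divide m (all give nonzero remainder).
Monic irreducibles of degree 4 over GF(2): y**4 + y + 1, y**4 + y**3 + 1, y**4 + y**3 + y**2 + y + 1.
None of them divide m (all give nonzero remainder).
No irreducible factor of degree ≤ 4 exists, so m is irreducible over GF(2).

Yes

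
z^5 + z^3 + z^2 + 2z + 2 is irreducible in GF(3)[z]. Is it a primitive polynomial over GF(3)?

No

Write f(z) = z^5 + z^3 + z^2 + 2z + 2.
|GF(3^5)^×| = 3^5 − 1 = 242. Prime factorization: 242 = 2·11^2.
f is primitive ⇔ z has order 242 in GF(3)[z]/(f), i.e. z^(242/q) ≠ 1 for each prime q | 242.
z^(121) mod f = 1
z^(22) mod f = 2z + 1.
Since z^(121) = 1, the order of z divides 121 < 242; not primitive.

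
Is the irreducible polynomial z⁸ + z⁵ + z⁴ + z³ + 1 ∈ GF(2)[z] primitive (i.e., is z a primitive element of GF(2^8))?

Write f(z) = z⁸ + z⁵ + z⁴ + z³ + 1.
|GF(2^8)^×| = 2^8 − 1 = 255. Prime factorization: 255 = 3·5·17.
f is primitive ⇔ z has order 255 in GF(2)[z]/(f), i.e. z^(255/q) ≠ 1 for each prime q | 255.
z^(85) mod f = 1
z^(51) mod f = 1
z^(15) mod f = z⁶ + z³ + z² + z.
Since z^(85) = 1, the order of z divides 85 < 255; not primitive.

No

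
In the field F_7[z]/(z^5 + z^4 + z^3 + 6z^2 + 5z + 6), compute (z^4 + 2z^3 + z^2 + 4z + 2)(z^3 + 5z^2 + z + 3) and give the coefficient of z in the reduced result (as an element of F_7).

2

Multiply in F_7[z]: (z^4 + 2z^3 + z^2 + 4z + 2)·(z^3 + 5z^2 + z + 3) = z^7 + 5z^5 + z^3 + 3z^2 + 6.
Reduce using z^5 ≡ 6z^4 + 6z^3 + z^2 + 2z + 1 (mod z^5 + z^4 + z^3 + 6z^2 + 5z + 6).
Reduced: 4z^4 + 4z^3 + 2z + 4.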